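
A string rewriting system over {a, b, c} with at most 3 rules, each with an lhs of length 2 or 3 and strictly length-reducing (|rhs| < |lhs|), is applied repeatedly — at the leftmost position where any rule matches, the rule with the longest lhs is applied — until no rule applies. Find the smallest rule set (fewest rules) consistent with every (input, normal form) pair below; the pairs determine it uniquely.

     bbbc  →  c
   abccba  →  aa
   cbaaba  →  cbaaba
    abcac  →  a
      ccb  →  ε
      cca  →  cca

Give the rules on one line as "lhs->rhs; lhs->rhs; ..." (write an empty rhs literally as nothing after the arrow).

bc->c; cac->; ccb->

  | bbbc => bbc => bc => c
  | abccba => accba => aa
  | cbaaba
  | abcac => acac => a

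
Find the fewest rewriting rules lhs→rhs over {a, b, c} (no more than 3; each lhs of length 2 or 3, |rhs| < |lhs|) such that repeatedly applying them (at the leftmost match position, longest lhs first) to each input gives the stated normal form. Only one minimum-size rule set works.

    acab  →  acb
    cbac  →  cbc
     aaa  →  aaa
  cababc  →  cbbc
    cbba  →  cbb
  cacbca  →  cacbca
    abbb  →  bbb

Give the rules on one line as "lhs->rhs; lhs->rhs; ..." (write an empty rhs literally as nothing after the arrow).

ab->b; ba->b

  | acab => acb
  | cbac => cbc
  | aaa
  | cababc => cbabc => cbbc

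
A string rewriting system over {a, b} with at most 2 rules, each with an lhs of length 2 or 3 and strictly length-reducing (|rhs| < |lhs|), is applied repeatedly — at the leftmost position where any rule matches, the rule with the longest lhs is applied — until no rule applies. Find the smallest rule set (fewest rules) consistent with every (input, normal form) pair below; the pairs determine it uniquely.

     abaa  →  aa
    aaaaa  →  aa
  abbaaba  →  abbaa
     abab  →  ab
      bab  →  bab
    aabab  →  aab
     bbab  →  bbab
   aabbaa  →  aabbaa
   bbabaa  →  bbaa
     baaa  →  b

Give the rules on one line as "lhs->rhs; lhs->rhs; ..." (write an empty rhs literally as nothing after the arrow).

aaa->; aba->a

  | abaa => aa
  | aaaaa => aa
  | abbaaba => abbaa
  | abab => ab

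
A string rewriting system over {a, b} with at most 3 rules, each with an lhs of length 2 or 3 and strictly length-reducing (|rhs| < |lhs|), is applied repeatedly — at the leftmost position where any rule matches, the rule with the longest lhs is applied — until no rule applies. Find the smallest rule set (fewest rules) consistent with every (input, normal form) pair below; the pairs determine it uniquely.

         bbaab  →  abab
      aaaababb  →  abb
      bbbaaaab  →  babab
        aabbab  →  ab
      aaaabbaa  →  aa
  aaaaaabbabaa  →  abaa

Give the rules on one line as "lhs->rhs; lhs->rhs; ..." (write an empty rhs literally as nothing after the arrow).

aaa->a; aab->aa; bba->ab

  | bbaab => abab
  | aaaababb => aababb => aaabb => abb
  | bbbaaaab => babaaab => babab
  | aabbab => aabab => aaab => ab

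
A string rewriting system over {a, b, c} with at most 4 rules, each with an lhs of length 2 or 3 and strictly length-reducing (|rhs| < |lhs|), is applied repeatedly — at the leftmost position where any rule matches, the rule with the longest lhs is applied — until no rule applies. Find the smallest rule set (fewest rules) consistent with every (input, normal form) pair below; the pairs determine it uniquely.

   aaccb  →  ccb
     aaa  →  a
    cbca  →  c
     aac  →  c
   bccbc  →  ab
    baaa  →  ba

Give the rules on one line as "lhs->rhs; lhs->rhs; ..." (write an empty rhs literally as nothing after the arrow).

  | aaccb => ccb
  | aaa => a
  | cbca => caa => c
  | aac => c

aa->; aca->ab; bc->a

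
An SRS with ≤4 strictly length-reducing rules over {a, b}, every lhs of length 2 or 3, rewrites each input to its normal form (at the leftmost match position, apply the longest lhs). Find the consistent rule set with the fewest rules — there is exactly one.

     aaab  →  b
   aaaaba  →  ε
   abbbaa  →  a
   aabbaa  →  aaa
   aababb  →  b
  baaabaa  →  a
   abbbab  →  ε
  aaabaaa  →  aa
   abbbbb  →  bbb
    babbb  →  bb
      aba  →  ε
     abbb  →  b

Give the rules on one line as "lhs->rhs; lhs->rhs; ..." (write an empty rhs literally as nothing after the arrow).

  | aaab => aab => ab => b
  | aaaaba => aaaba => aaba => aba => ba => ε
  | abbbaa => baa => a
  | aabbaa => aaa

ab->b; abb->; ba->; bab->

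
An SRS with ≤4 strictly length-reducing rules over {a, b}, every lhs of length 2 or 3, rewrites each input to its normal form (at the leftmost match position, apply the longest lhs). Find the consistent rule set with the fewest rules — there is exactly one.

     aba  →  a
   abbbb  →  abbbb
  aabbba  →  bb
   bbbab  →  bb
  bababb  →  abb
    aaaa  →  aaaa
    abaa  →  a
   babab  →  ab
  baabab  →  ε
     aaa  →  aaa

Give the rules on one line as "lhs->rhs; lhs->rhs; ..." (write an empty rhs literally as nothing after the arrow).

  | aba => a
  | abbbb
  | aabbba => bbba => bb
  | bbbab => bb

aab->b; ba->; baa->; bab->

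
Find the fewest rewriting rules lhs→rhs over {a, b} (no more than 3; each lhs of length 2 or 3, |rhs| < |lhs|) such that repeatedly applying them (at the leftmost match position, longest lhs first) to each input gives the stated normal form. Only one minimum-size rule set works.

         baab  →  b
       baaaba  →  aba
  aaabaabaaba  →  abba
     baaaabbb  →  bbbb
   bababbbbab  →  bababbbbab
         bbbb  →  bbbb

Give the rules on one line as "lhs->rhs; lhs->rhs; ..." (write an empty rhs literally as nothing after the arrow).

aab->bb; baa->

  | baab => b
  | baaaba => aba
  | aaabaabaaba => abbaabaaba => abbaaba => abba
  | baaaabbb => aabbb => bbbb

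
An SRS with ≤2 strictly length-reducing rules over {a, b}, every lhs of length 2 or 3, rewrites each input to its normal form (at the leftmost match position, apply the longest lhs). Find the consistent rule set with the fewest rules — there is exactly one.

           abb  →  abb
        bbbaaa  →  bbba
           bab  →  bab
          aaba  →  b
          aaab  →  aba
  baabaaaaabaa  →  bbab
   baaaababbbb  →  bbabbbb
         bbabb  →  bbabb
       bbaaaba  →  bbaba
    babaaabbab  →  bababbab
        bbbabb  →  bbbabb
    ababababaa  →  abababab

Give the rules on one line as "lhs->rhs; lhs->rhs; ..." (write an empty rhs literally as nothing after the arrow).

aab->ba; baa->b

  | abb
  | bbbaaa => bbba
  | bab
  | aaba => baa => b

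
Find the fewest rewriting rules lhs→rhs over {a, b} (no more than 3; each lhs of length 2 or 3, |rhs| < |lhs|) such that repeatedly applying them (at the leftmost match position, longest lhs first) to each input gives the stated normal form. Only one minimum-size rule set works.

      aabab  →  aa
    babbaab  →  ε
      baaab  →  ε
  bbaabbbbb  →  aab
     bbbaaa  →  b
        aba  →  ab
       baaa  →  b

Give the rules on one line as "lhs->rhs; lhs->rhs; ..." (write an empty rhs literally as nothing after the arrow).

ba->b; bb->

  | aabab => aabb => aa
  | babbaab => bbbaab => baab => bab => bb => ε
  | baaab => baab => bab => bb => ε
  | bbaabbbbb => aabbbbb => aabbb => aab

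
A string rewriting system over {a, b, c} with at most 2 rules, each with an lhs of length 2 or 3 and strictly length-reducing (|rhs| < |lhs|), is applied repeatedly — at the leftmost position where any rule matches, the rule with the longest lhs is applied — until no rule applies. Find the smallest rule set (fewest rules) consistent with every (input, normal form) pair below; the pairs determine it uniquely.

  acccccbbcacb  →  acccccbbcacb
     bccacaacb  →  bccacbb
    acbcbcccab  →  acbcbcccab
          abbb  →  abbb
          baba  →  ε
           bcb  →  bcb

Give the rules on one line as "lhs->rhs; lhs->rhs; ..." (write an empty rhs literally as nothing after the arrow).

aac->b; ba->

  | acccccbbcacb
  | bccacaacb => bccacbb
  | acbcbcccab
  | abbb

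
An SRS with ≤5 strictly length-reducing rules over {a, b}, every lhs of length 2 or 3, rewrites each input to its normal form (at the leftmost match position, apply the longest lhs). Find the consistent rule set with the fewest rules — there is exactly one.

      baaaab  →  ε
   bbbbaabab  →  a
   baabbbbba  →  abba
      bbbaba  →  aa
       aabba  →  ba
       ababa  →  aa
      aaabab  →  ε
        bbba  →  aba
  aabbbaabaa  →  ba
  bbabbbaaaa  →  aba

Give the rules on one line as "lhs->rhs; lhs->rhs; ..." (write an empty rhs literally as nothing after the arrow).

  | baaaab => baaab => baab => bab => ε
  | bbbbaabab => abbaabab => abbabab => abab => a
  | baabbbbba => babbbbba => bbbba => abba
  | bbbaba => ababa => aa

aab->; baa->ba; bab->; bbb->ab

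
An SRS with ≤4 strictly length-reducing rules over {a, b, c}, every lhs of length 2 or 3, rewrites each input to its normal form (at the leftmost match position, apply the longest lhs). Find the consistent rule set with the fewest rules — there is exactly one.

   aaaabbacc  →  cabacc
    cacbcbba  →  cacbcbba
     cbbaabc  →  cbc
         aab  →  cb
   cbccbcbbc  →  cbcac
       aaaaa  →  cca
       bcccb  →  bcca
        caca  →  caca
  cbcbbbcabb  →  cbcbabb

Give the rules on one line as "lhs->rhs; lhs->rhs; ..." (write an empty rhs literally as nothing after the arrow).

aa->c; bbc->; ccb->ca

  | aaaabbacc => caabbacc => ccbbacc => cabacc
  | cacbcbba
  | cbbaabc => cbbcbc => cbc
  | aab => cb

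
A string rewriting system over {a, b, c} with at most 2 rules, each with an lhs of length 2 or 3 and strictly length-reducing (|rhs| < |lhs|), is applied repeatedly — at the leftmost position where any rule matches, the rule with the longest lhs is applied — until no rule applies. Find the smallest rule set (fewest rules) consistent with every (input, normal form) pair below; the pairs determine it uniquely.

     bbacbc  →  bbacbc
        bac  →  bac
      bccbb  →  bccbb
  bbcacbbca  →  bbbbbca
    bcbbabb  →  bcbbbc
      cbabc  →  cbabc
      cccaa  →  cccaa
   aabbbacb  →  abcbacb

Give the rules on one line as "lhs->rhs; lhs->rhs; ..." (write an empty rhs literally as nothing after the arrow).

abb->bc; cac->b

  | bbacbc
  | bac
  | bccbb
  | bbcacbbca => bbbbbca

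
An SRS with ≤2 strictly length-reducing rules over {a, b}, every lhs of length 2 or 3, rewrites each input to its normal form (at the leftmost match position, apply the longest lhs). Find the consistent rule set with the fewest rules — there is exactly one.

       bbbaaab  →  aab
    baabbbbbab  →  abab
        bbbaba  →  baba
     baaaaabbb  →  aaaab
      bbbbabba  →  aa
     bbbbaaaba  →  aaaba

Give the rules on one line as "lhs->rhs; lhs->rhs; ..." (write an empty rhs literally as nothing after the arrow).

baa->a; bb->

  | bbbaaab => baaab => aab
  | baabbbbbab => abbbbbab => abbbab => abab
  | bbbaba => baba
  | baaaaabbb => aaaabbb => aaaab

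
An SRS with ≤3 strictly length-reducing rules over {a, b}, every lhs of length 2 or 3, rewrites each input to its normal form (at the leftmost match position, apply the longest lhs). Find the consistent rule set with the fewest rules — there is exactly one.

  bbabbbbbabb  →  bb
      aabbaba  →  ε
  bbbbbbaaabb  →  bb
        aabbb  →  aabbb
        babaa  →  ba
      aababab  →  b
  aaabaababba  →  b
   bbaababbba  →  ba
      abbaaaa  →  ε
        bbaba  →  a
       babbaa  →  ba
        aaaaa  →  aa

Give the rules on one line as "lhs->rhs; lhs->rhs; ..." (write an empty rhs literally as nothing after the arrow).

  | bbabbbbbabb => aabbbbbabb => aabbbaabb => aabaaabb => aaabb => bb
  | aabbaba => aaaaba => aba => ε
  | bbbbbbaaabb => bbbbaaaabb => bbaaaaabb => aaaaaabb => aaabb => bb
  | aabbb

aaa->; aba->; bba->aa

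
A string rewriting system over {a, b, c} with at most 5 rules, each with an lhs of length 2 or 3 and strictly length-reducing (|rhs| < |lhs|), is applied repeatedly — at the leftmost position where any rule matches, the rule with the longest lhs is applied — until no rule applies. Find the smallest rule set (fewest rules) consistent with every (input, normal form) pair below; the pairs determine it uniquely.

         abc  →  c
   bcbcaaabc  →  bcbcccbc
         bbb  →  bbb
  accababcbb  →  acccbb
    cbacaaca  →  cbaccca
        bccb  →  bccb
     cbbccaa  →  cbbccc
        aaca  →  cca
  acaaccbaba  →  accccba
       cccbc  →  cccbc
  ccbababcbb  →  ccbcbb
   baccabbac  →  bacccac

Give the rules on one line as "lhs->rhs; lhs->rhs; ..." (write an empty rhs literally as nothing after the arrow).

aa->c; aaa->cc; ab->; abb->c

  | abc => c
  | bcbcaaabc => bcbcccbc
  | bbb
  | accababcbb => accabcbb => acccbb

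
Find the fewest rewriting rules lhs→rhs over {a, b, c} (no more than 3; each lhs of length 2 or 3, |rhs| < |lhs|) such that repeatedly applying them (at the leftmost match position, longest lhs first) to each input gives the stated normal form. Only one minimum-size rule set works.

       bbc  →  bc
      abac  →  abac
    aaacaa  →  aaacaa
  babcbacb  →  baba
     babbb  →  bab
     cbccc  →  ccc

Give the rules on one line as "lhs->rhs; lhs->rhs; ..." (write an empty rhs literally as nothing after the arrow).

  | bbc => bc
  | abac
  | aaacaa
  | babcbacb => babacb => baba

bb->b; cb->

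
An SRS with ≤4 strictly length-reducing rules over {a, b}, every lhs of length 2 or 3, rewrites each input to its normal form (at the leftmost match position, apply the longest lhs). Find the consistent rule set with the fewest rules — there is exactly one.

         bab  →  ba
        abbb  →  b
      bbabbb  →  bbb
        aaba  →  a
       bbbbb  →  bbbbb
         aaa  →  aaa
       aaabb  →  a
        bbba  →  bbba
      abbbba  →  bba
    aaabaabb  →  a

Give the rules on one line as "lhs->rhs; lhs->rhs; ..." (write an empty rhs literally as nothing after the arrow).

aab->; ab->a; abb->

  | bab => ba
  | abbb => b
  | bbabbb => bbb
  | aaba => a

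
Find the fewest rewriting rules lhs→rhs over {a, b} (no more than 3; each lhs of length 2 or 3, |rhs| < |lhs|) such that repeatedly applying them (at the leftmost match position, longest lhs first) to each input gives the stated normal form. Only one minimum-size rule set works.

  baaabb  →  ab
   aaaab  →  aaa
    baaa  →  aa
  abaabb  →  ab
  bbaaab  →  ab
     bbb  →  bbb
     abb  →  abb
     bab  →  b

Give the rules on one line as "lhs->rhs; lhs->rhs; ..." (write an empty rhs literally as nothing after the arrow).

aab->a; ba->

  | baaabb => aabb => ab
  | aaaab => aaa
  | baaa => aa
  | abaabb => aabb => ab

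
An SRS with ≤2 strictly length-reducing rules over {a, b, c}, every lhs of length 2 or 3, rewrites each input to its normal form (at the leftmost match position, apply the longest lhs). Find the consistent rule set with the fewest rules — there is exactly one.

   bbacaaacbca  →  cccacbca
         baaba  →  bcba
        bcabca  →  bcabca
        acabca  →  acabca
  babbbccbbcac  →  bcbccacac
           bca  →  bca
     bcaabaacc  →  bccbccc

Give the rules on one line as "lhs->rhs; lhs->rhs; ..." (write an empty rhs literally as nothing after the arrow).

  | bbacaaacbca => aacaaacbca => ccaaacbca => cccacbca
  | baaba => bcba
  | bcabca
  | acabca

aa->c; bb->a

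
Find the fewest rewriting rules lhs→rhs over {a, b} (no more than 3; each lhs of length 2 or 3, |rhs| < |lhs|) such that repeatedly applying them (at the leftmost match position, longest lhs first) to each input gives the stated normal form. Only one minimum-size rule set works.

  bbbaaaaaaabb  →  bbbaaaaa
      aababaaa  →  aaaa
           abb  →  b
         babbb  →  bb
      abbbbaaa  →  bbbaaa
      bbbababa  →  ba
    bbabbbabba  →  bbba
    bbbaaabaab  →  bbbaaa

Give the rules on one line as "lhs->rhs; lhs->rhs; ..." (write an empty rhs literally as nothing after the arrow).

  | bbbaaaaaaabb => bbbaaaaaab => bbbaaaaa
  | aababaaa => aabaaa => aaaa
  | abb => b
  | babbb => bb

ab->; bab->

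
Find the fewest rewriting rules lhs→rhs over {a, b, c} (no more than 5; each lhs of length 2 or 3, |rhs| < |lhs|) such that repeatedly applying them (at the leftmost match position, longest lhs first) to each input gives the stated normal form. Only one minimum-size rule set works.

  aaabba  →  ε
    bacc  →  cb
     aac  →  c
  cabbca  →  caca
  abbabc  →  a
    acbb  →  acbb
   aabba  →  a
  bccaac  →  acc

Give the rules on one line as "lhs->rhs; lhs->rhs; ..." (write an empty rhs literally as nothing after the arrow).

aa->; ba->c; bc->a; ccc->cb

  | aaabba => abba => abc => aa => ε
  | bacc => ccc => cb
  | aac => c
  | cabbca => cabaa => caca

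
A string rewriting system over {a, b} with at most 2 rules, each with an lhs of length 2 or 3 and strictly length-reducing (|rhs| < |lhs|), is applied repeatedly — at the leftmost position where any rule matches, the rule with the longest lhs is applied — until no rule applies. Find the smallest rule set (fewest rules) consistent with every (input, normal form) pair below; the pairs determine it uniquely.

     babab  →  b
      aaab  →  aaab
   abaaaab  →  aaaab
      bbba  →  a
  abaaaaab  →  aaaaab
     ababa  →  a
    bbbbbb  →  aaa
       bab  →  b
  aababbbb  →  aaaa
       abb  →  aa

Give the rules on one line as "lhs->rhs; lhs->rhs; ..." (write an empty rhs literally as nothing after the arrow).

ba->; bb->a

  | babab => bab => b
  | aaab
  | abaaaab => aaaab
  | bbba => aba => a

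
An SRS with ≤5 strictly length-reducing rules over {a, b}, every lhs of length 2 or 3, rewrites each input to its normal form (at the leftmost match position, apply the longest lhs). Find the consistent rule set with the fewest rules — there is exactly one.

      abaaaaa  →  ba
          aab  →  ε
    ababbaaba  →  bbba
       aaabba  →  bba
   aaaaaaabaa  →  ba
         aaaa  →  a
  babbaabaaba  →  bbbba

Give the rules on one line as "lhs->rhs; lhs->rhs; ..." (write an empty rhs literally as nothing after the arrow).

aa->a; aaa->; ab->; aba->ba

  | abaaaaa => baaaaa => baa => ba
  | aab => ab => ε
  | ababbaaba => babbaaba => bbaaba => bbaba => bbba
  | aaabba => bba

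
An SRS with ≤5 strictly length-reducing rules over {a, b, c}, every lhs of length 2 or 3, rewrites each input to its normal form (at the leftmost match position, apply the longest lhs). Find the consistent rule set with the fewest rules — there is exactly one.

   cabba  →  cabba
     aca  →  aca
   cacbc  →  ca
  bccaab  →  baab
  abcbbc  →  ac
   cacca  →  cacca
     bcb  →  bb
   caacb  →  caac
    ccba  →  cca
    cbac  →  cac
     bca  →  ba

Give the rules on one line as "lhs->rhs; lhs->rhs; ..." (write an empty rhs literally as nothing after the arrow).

  | cabba
  | aca
  | cacbc => ca
  | bccaab => bcaab => baab

bbb->; bc->b; cb->c; cbc->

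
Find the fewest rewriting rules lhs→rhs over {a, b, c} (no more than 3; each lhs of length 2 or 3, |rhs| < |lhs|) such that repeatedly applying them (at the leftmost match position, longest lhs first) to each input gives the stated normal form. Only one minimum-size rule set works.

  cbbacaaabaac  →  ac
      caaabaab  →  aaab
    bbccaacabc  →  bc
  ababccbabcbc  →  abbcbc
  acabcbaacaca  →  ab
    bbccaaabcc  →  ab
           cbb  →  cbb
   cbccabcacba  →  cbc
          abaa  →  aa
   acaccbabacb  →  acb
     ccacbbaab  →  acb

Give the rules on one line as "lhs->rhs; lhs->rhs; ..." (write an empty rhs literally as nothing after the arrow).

  | cbbacaaabaac => cbcaaabaac => cbaabaac => cabaac => baac => ac
  | caaabaab => aabaab => aaab
  | bbccaacabc => bbaacabc => bacabc => cabc => bc
  | ababccbabcbc => abccbabcbc => abbabcbc => abbcbc

ba->; ca->; cc->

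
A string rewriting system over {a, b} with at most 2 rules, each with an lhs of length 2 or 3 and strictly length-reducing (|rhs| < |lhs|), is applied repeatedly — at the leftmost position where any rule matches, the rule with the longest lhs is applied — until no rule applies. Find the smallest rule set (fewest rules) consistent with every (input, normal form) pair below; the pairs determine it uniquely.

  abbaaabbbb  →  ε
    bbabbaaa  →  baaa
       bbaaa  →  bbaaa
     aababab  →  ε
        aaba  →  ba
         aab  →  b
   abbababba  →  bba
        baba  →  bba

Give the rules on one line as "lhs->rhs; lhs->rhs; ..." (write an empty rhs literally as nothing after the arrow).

  | abbaaabbbb => bbaaabbbb => bbaabbbb => bbabbbb => bbbbbb => bbb => ε
  | bbabbaaa => bbbbaaa => baaa
  | bbaaa
  | aababab => ababab => babab => bbab => bbb => ε

ab->b; bbb->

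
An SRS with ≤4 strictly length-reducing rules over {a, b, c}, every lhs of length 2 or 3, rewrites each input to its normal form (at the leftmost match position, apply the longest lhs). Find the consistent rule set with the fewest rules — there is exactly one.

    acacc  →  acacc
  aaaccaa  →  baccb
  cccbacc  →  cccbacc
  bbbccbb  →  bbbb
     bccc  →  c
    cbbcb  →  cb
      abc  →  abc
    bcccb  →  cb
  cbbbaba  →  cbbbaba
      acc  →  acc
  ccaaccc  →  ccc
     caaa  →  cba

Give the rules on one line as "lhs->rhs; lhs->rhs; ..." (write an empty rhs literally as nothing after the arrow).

  | acacc
  | aaaccaa => baccaa => baccb
  | cccbacc
  | bbbccbb => bbbb

aa->b; bcb->; bcc->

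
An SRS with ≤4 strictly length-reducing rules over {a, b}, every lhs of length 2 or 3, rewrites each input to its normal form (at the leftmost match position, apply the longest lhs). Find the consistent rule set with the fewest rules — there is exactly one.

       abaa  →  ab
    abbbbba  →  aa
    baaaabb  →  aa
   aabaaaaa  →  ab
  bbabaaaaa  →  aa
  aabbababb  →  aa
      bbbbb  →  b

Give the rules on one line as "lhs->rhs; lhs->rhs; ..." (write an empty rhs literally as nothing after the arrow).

  | abaa => aaa => ab
  | abbbbba => abbba => aba => aa
  | baaaabb => aaaabb => ababb => aabb => aa
  | aabaaaaa => aaaaaaa => abaaaa => aaaaa => abaa => aaa => ab

aaa->ab; ba->a; bb->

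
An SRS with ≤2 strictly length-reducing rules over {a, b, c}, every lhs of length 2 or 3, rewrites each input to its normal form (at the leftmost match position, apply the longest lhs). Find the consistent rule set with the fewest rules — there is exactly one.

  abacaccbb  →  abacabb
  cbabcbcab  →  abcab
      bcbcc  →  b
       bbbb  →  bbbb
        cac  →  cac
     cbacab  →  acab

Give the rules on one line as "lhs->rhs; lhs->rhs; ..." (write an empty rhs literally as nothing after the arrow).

  | abacaccbb => abacabb
  | cbabcbcab => abcbcab => abcab
  | bcbcc => bcc => b
  | bbbb

cb->; cc->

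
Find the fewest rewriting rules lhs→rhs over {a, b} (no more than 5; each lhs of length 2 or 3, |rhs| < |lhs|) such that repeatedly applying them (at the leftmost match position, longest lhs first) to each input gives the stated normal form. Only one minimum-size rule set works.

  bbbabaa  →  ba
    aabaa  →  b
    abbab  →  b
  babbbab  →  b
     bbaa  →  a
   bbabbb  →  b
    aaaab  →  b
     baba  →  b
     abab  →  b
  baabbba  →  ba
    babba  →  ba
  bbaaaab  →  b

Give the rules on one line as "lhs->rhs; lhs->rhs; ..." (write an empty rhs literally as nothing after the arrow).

  | bbbabaa => bbabaa => babaa => bba => ba
  | aabaa => aba => b
  | abbab => bbab => bab => bb => b
  | babbbab => bbbbab => bbbab => bbab => bab => bb => b

ab->b; aba->b; baa->a; bb->b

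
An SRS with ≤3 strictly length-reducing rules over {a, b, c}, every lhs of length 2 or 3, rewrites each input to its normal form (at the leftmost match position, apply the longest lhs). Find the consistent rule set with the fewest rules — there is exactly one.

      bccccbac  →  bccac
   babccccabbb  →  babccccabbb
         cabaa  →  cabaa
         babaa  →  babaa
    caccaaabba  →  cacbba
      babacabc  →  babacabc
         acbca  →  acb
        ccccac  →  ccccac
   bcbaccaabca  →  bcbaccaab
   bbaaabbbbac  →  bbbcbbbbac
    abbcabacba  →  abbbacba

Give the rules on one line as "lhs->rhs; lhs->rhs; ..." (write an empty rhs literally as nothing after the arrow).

  | bccccbac => bccac
  | babccccabbb
  | cabaa
  | babaa

aaa->bc; bca->b; ccb->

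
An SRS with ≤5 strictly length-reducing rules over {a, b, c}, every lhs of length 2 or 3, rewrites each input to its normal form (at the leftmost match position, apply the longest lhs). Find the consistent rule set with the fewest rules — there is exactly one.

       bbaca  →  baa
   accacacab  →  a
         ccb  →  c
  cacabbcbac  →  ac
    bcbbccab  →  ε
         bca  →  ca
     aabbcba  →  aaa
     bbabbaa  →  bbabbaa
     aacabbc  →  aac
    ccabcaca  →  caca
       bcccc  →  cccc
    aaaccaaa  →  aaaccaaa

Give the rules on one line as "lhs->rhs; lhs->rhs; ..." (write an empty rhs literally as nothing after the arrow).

bac->a; bc->c; cab->b; cb->

  | bbaca => baa
  | accacacab => accacab => accab => acb => a
  | ccb => c
  | cacabbcbac => cabbcbac => bbcbac => bcbac => cbac => ac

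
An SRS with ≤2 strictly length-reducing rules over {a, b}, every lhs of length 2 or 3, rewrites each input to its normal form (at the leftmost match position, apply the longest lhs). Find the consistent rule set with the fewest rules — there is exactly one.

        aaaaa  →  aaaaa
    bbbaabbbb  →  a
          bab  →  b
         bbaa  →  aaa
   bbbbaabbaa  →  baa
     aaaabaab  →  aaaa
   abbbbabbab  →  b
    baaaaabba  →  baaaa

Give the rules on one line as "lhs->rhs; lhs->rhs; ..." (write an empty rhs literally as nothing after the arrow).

  | aaaaa
  | bbbaabbbb => abaabbbb => aabbbb => abbb => bb => a
  | bab => b
  | bbaa => aaa

ab->; bb->a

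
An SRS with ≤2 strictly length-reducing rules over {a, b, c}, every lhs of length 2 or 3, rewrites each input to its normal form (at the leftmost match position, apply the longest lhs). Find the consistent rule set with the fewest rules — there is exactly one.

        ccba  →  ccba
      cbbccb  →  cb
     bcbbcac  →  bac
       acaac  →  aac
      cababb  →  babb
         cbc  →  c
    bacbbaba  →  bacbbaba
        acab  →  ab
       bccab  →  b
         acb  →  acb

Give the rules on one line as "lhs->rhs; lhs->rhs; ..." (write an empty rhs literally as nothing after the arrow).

bc->; ca->

  | ccba
  | cbbccb => cbcb => cb
  | bcbbcac => bbcac => bac
  | acaac => aac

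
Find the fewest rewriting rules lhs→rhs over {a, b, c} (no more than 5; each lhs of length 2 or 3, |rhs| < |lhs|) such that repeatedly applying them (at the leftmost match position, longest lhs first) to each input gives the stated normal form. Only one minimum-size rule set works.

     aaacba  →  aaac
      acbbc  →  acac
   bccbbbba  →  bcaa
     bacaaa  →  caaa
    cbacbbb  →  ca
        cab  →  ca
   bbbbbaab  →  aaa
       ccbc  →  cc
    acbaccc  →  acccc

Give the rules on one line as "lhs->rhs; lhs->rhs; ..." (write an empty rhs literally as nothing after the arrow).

ab->a; ba->; bb->a; ccb->c

  | aaacba => aaac
  | acbbc => acac
  | bccbbbba => bcbbba => bcaba => bcaa
  | bacaaa => caaa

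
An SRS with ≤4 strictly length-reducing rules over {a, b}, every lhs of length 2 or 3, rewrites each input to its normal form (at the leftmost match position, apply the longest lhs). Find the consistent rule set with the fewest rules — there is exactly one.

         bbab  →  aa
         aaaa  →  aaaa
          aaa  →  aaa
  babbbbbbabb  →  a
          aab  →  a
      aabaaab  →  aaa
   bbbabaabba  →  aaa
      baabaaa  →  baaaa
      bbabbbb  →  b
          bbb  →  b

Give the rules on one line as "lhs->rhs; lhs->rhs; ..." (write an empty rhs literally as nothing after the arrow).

  | bbab => bab => aa
  | aaaa
  | aaa
  | babbbbbbabb => aabbbbbabb => abbbbabb => bbbabb => bbabb => babb => aab => a

ab->; bab->aa; bb->b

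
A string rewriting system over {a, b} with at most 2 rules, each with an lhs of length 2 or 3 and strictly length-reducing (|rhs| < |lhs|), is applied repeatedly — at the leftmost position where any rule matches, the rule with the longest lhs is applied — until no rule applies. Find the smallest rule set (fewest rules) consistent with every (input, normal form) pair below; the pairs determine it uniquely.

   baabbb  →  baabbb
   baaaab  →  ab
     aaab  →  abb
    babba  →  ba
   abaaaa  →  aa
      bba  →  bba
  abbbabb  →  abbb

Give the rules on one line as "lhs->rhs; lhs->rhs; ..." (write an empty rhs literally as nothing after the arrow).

  | baabbb
  | baaaab => babab => ab
  | aaab => abb
  | babba => ba

aaa->ab; bab->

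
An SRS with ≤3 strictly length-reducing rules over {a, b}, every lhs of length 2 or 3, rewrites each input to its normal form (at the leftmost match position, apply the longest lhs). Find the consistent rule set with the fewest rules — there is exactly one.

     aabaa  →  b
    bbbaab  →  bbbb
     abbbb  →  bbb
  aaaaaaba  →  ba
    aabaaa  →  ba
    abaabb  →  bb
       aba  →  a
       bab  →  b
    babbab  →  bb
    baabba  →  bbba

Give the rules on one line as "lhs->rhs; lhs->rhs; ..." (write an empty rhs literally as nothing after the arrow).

  | aabaa => baa => b
  | bbbaab => bbbb
  | abbbb => bbb
  | aaaaaaba => aaaaba => aaba => ba

aa->; ab->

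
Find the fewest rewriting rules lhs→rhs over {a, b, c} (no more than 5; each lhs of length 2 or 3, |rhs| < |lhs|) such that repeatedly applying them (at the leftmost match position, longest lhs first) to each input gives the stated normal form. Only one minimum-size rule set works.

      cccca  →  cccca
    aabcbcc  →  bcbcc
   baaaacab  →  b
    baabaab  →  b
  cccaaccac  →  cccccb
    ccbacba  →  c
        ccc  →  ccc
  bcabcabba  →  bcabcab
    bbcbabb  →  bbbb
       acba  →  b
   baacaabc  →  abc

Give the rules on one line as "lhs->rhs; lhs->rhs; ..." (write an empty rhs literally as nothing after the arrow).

aa->; ac->b; ba->; cba->

  | cccca
  | aabcbcc => bcbcc
  | baaaacab => aaacab => acab => bab => b
  | baabaab => abaab => aab => b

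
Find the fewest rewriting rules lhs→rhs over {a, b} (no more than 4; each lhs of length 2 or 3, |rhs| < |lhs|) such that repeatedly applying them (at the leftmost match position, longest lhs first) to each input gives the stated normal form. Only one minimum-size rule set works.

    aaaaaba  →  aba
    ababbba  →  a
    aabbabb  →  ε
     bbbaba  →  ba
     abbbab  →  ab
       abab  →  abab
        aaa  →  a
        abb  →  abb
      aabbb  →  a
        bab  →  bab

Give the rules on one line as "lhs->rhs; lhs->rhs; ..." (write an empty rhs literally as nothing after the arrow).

aa->; baa->a; bba->ab; bbb->a

  | aaaaaba => aaaba => aba
  | ababbba => abaaa => aaa => a
  | aabbabb => bbabb => abbb => aa => ε
  | bbbaba => aaba => ba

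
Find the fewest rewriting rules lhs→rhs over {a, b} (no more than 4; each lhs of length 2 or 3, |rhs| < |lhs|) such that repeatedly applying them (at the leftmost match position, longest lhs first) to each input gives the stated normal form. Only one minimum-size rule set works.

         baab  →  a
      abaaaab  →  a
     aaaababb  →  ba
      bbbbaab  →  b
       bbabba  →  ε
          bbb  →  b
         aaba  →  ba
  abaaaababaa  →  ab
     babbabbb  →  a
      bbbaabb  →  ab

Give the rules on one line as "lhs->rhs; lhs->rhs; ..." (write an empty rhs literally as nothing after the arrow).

  | baab => abb => a
  | abaaaab => aabaab => baab => abb => a
  | aaaababb => aababb => babb => ba
  | bbbbaab => bbaab => aab => b

aa->; baa->ab; bb->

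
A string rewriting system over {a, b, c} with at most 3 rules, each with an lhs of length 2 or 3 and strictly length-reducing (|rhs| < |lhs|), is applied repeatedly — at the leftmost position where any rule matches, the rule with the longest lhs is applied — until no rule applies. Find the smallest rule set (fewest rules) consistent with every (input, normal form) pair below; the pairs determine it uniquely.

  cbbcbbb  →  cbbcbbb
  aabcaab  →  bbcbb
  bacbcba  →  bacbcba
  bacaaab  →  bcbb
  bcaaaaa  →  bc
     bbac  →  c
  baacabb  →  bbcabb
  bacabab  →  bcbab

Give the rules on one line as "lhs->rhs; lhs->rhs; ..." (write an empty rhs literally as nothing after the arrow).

aa->b; aca->c; bba->

  | cbbcbbb
  | aabcaab => bbcaab => bbcbb
  | bacbcba
  | bacaaab => bcaab => bcbb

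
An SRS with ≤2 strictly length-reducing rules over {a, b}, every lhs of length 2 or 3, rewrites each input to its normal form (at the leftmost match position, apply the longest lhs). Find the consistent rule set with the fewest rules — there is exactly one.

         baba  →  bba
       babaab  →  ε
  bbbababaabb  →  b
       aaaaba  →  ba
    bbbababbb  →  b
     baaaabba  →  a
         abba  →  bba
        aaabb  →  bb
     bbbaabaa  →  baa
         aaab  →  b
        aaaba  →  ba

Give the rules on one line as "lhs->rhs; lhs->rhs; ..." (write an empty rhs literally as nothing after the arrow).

  | baba => bba
  | babaab => bbaab => bbab => bbb => ε
  | bbbababaabb => ababaabb => babaabb => bbaabb => bbabb => bbbb => b
  | aaaaba => aaaba => aaba => aba => ba

ab->b; bbb->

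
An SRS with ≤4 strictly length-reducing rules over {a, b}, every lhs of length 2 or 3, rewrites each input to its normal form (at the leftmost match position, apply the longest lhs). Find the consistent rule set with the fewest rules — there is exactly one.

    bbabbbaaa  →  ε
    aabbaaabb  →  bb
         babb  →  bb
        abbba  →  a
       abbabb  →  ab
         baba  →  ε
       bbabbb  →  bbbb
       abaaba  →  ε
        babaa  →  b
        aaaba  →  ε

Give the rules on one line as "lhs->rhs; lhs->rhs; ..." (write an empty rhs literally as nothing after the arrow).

  | bbabbbaaa => bbbbaaa => bbbaaa => bbaaa => baaa => aaa => ba => ε
  | aabbaaabb => bbbaaabb => bbaaabb => baaabb => aaabb => babb => bb
  | babb => bb
  | abbba => abba => aba => a

aa->b; abb->ab; ba->; baa->aa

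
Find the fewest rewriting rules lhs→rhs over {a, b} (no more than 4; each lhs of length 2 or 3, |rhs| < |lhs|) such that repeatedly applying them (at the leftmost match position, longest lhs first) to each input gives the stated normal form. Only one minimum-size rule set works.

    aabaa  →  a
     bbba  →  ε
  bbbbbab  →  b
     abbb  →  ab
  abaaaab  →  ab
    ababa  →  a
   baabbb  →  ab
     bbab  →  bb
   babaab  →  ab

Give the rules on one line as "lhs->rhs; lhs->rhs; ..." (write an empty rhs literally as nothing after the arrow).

  | aabaa => abaa => aa => a
  | bbba => ba => ε
  | bbbbbab => bbbab => bab => b
  | abbb => ab

aa->a; ba->; bbb->b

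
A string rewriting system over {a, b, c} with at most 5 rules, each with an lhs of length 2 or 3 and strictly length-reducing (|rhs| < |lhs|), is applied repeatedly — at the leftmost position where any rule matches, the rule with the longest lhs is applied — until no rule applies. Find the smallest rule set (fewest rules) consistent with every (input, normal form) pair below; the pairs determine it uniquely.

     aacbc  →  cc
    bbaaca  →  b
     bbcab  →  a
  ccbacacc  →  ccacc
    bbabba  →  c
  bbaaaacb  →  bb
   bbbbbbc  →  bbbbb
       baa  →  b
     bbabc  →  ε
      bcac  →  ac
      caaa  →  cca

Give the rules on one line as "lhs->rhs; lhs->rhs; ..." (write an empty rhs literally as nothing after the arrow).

aa->c; ba->b; bab->a; bc->

  | aacbc => ccbc => cc
  | bbaaca => bbaca => bbca => ba => b
  | bbcab => bab => a
  | ccbacacc => ccbcacc => ccacc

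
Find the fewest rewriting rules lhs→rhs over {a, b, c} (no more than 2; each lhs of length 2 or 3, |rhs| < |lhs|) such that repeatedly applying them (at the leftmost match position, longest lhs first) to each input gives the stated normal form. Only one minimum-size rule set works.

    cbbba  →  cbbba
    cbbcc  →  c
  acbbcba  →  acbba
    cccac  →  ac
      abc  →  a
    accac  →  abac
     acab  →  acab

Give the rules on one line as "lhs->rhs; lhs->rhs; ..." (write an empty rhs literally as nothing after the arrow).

  | cbbba
  | cbbcc => cbc => c
  | acbbcba => acbba
  | cccac => bcac => ac

bc->; cc->b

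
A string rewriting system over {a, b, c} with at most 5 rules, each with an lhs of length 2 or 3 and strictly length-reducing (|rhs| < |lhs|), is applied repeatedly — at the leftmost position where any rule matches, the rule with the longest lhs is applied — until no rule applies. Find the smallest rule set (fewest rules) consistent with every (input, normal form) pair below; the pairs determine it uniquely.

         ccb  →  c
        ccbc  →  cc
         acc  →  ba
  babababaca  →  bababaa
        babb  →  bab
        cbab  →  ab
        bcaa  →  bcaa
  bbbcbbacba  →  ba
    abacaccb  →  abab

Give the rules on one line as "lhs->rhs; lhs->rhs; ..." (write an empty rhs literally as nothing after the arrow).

acc->ba; bac->; bb->b; cb->

  | ccb => c
  | ccbc => cc
  | acc => ba
  | babababaca => bababaa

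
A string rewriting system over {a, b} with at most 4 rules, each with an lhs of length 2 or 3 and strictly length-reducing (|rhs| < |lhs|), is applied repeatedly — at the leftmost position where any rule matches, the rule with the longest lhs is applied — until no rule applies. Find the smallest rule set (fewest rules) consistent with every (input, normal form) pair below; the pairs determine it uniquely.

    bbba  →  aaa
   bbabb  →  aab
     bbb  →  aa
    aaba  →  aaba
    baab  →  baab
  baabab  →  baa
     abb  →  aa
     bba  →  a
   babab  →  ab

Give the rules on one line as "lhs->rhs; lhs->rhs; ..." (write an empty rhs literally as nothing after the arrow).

bab->; bb->a; bba->bb; bbb->aa

  | bbba => aaa
  | bbabb => bbbb => aab
  | bbb => aa
  | aaba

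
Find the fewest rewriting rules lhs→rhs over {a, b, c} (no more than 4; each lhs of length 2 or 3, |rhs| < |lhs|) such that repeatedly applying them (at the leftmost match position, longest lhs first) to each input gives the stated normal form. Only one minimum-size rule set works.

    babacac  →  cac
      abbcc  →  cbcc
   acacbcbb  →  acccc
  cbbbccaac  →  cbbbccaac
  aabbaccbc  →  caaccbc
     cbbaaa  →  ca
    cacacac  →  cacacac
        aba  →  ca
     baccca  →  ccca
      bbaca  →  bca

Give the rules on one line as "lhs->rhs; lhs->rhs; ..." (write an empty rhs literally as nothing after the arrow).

ab->c; acb->ca; ba->

  | babacac => bacac => cac
  | abbcc => cbcc
  | acacbcbb => accacbb => acccab => acccc
  | cbbbccaac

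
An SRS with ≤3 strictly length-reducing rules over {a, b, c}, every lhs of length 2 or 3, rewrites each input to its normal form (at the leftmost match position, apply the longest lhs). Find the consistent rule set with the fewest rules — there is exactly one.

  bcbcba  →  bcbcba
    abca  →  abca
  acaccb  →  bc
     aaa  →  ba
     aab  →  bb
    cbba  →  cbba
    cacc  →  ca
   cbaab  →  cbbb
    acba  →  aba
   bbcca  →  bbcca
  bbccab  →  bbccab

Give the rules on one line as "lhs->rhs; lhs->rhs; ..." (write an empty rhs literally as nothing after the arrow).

aa->b; ac->a; ccb->c

  | bcbcba
  | abca
  | acaccb => aaccb => bccb => bc
  | aaa => ba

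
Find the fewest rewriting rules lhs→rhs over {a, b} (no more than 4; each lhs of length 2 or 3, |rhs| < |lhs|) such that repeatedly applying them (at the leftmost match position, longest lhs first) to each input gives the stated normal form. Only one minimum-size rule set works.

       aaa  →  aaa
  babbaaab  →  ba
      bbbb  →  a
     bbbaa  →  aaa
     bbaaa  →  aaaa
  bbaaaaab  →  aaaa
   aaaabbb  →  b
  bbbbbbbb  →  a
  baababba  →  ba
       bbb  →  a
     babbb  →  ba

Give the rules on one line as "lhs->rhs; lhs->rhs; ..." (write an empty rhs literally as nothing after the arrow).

aab->; ab->a; baa->ba; bb->a

  | aaa
  | babbaaab => babaaab => baaaab => baaab => baab => bab => ba
  | bbbb => abb => ab => a
  | bbbaa => abaa => aaa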